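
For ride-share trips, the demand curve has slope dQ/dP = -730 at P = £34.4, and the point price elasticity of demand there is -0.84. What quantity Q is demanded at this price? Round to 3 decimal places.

29895.238

Ed = (dQ/dP)·(P/Q) ⇒ Q = (dQ/dP)·P/Ed = (-730)·34.4/(-0.84) = 29895.23809…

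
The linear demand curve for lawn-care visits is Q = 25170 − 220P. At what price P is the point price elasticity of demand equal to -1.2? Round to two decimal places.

62.40

Ed = −220P/(25170 − 220P). Set this equal to -1.2:
220P = 1.2·(25170 − 220P) ⇒ 220P(1 + 1.2) = 1.2·25170
P = 1.2·25170 / (220·2.2) = 62.4049…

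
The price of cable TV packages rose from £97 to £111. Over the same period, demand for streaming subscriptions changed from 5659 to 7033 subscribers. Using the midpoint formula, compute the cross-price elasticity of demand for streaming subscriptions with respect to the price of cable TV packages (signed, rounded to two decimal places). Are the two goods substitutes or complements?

1.61; substitutes

%ΔQ_{streaming subscriptions} = (7033 − 5659)/avg = 1374/6346 = 0.216514…
%ΔP_{cable TV packages} = (111 − 97)/avg = 14/104 = 0.134615…
E_cross = (1374/6346) / (14/104) = 1.6083…
E_cross > 0 ⇒ the goods are substitutes.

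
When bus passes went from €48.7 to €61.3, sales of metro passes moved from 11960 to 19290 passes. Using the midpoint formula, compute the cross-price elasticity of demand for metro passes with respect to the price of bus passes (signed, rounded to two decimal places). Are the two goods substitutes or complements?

%ΔQ_{metro passes} = (19290 − 11960)/avg = 7330/15625 = 0.46912
%ΔP_{bus passes} = (61.3 − 48.7)/avg = 12.6/55 = 0.229090…
E_cross = (7330/15625) / (12.6/55) = 2.0477…
E_cross > 0 ⇒ the goods are substitutes.

2.05; substitutes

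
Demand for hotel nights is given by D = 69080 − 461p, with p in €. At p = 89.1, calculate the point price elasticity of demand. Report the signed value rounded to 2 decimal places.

-1.47

dD/dp = −461. At p = 89.1, D = 69080 − 461(89.1) = 28004.9.
Ed = (dD/dp)·(p/D) = −461 × (89.1/28004.9) = -1.4667…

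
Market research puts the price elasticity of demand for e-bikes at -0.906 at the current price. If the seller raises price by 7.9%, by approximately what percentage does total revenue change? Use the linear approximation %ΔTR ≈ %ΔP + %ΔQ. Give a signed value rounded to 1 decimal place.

%ΔQ ≈ Ed × %ΔP = (-0.906) × (+7.9%) = -7.1574%
%ΔTR ≈ %ΔP + %ΔQ = (+7.9%) + (-7.1574%) = +0.7426%

+0.7%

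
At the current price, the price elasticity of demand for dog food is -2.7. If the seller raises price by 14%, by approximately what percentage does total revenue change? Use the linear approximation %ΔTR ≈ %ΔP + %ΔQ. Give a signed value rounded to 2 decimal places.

%ΔQ ≈ Ed × %ΔP = (-2.7) × (+14%) = -37.8000%
%ΔTR ≈ %ΔP + %ΔQ = (+14%) + (-37.8000%) = -23.8000%

-23.80%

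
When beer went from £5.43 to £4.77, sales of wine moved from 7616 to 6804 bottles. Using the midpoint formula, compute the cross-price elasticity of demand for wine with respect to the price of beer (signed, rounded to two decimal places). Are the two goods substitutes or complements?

%ΔQ_{wine} = (6804 − 7616)/avg = -812/7210 = -0.112621…
%ΔP_{beer} = (4.77 − 5.43)/avg = -0.66/5.1 = -0.129411…
E_cross = (-812/7210) / (-0.66/5.1) = 0.8702…
E_cross > 0 ⇒ the goods are substitutes.

0.87; substitutes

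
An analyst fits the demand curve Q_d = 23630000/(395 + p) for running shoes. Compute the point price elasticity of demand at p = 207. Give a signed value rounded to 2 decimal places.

-0.34

dQ_d/dp = −23630000/(395 + p)² = -65.2035. At p = 207, Q_d = 39252.5.
Ed = (dQ_d/dp)·(p/Q_d) = (-65.2035) × (207/39252.5) = -0.3438…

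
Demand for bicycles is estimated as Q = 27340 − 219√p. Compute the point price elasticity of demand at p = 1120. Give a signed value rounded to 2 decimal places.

dQ/dp = −219/(2√p) = -3.27194. At p = 1120, Q = 20010.9.
Ed = (dQ/dp)·(p/Q) = (-3.27194) × (1120/20010.9) = -0.1831…

-0.18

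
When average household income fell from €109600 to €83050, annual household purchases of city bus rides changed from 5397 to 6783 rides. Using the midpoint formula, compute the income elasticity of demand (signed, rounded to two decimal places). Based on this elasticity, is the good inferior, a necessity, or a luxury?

%ΔQ = (6783 − 5397)/[( 5397 + 6783)/2] = 1386/6090 = 0.227586…
%ΔIncome = (83050 − 109600)/[( 109600 + 83050)/2] = -26550/96325 = -0.275629…
E_income = (1386/6090) / (-26550/96325) = -0.8256…
E_income < 0 ⇒ inferior good.

-0.83; inferior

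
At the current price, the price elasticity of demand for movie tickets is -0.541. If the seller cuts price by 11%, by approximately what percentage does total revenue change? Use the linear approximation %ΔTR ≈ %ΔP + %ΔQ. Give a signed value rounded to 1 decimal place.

%ΔQ ≈ Ed × %ΔP = (-0.541) × (-11%) = +5.9510%
%ΔTR ≈ %ΔP + %ΔQ = (-11%) + (+5.9510%) = -5.0490%

-5.0%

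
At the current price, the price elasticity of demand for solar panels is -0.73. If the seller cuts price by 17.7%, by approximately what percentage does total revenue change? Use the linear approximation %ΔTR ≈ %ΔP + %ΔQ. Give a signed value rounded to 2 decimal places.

%ΔQ ≈ Ed × %ΔP = (-0.73) × (-17.7%) = +12.9210%
%ΔTR ≈ %ΔP + %ΔQ = (-17.7%) + (+12.9210%) = -4.7790%

-4.78%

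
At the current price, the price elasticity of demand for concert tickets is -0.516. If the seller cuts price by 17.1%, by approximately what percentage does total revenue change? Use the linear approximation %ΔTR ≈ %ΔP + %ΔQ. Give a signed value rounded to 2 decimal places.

%ΔQ ≈ Ed × %ΔP = (-0.516) × (-17.1%) = +8.8236%
%ΔTR ≈ %ΔP + %ΔQ = (-17.1%) + (+8.8236%) = -8.2764%

-8.28%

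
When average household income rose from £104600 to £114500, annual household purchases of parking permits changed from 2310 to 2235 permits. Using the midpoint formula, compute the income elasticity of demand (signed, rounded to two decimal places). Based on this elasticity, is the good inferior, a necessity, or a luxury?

-0.37; inferior

%ΔQ = (2235 − 2310)/[( 2310 + 2235)/2] = -75/2272.5 = -0.033003…
%ΔIncome = (114500 − 104600)/[( 104600 + 114500)/2] = 9900/109550 = 0.090369…
E_income = (-75/2272.5) / (9900/109550) = -0.3652…
E_income < 0 ⇒ inferior good.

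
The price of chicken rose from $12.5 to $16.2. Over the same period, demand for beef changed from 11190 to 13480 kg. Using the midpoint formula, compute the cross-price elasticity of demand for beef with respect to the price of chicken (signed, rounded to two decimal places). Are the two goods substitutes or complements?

0.72; substitutes

%ΔQ_{beef} = (13480 − 11190)/avg = 2290/12335 = 0.185650…
%ΔP_{chicken} = (16.2 − 12.5)/avg = 3.7/14.35 = 0.257839…
E_cross = (2290/12335) / (3.7/14.35) = 0.7200…
E_cross > 0 ⇒ the goods are substitutes.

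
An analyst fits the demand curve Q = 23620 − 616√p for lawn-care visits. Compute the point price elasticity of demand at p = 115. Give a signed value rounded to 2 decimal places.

dQ/dp = −616/(2√p) = -28.7211. At p = 115, Q = 17014.1.
Ed = (dQ/dp)·(p/Q) = (-28.7211) × (115/17014.1) = -0.1941…

-0.19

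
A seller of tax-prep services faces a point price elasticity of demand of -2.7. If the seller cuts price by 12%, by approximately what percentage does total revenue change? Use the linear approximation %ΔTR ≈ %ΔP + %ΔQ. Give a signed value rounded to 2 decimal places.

%ΔQ ≈ Ed × %ΔP = (-2.7) × (-12%) = +32.4000%
%ΔTR ≈ %ΔP + %ΔQ = (-12%) + (+32.4000%) = +20.4000%

+20.40%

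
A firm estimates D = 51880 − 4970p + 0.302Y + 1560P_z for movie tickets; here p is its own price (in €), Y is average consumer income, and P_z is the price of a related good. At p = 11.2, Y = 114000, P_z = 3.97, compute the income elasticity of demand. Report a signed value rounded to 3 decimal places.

At the given values, D = 51880 − 4970(11.2) + 0.302(114000) + 1560(3.97) = 36837.2.
∂D/∂Y = 0.302.
E = (0.302) × (114000/36837.2) = 0.93459…

0.935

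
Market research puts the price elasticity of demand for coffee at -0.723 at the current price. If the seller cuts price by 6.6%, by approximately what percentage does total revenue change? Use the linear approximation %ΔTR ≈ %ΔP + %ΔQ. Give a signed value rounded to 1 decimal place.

%ΔQ ≈ Ed × %ΔP = (-0.723) × (-6.6%) = +4.7718%
%ΔTR ≈ %ΔP + %ΔQ = (-6.6%) + (+4.7718%) = -1.8282%

-1.8%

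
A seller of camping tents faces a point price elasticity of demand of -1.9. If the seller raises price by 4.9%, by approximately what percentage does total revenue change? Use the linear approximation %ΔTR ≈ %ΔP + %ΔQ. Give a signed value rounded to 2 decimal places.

-4.41%

%ΔQ ≈ Ed × %ΔP = (-1.9) × (+4.9%) = -9.3100%
%ΔTR ≈ %ΔP + %ΔQ = (+4.9%) + (-9.3100%) = -4.4100%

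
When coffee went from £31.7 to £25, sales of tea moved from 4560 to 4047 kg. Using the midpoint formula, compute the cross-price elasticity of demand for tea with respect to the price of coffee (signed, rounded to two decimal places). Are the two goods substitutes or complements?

%ΔQ_{tea} = (4047 − 4560)/avg = -513/4303.5 = -0.119205…
%ΔP_{coffee} = (25 − 31.7)/avg = -6.7/28.35 = -0.236331…
E_cross = (-513/4303.5) / (-6.7/28.35) = 0.5043…
E_cross > 0 ⇒ the goods are substitutes.

0.50; substitutes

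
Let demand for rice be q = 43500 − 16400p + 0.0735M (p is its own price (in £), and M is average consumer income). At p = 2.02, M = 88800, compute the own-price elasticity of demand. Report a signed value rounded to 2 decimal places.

-1.96

At the given values, q = 43500 − 16400(2.02) + 0.0735(88800) = 16898.8.
∂q/∂p = −16400.
E = (-16400) × (2.02/16898.8) = -1.9603…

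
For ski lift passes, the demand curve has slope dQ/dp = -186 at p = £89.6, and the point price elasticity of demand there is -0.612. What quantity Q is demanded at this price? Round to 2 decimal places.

27231.37

Ed = (dQ/dp)·(p/Q) ⇒ Q = (dQ/dp)·p/Ed = (-186)·89.6/(-0.612) = 27231.3725…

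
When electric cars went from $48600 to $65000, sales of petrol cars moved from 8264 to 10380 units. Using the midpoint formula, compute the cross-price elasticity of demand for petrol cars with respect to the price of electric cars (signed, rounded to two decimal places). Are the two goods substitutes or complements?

%ΔQ_{petrol cars} = (10380 − 8264)/avg = 2116/9322 = 0.226989…
%ΔP_{electric cars} = (65000 − 48600)/avg = 16400/56800 = 0.288732…
E_cross = (2116/9322) / (16400/56800) = 0.7861…
E_cross > 0 ⇒ the goods are substitutes.

0.79; substitutes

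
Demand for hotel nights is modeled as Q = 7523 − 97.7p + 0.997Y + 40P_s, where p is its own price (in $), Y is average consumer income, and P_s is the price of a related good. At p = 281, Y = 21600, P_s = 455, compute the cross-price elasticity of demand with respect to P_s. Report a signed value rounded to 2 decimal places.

At the given values, Q = 7523 − 97.7(281) + 0.997(21600) + 40(455) = 19804.5.
∂Q/∂P_s = 40.
E = (40) × (455/19804.5) = 0.9189…

0.92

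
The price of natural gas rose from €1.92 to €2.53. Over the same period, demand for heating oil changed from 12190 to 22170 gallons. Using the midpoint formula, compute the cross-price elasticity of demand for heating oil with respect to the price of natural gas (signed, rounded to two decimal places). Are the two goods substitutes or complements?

2.12; substitutes

%ΔQ_{heating oil} = (22170 − 12190)/avg = 9980/17180 = 0.580908…
%ΔP_{natural gas} = (2.53 − 1.92)/avg = 0.61/2.225 = 0.274157…
E_cross = (9980/17180) / (0.61/2.225) = 2.1188…
E_cross > 0 ⇒ the goods are substitutes.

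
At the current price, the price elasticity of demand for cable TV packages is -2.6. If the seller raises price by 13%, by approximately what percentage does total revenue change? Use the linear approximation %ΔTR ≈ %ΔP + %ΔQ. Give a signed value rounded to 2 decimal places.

-20.80%

%ΔQ ≈ Ed × %ΔP = (-2.6) × (+13%) = -33.8000%
%ΔTR ≈ %ΔP + %ΔQ = (+13%) + (-33.8000%) = -20.8000%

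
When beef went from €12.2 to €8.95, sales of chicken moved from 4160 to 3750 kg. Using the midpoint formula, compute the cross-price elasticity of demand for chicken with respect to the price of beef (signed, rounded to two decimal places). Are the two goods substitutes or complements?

0.34; substitutes

%ΔQ_{chicken} = (3750 − 4160)/avg = -410/3955 = -0.103666…
%ΔP_{beef} = (8.95 − 12.2)/avg = -3.25/10.575 = -0.307328…
E_cross = (-410/3955) / (-3.25/10.575) = 0.3373…
E_cross > 0 ⇒ the goods are substitutes.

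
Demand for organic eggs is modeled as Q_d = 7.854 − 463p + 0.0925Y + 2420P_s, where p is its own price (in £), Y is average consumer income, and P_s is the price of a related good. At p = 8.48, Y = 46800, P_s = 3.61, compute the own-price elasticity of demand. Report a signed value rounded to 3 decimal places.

At the given values, Q_d = 7.854 − 463(8.48) + 0.0925(46800) + 2420(3.61) = 9146.814.
∂Q_d/∂p = −463.
E = (-463) × (8.48/9146.814) = -0.42924…

-0.429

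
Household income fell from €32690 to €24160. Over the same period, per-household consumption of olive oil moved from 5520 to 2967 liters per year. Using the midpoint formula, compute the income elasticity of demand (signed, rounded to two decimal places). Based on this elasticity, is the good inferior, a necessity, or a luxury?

2.00; luxury

%ΔQ = (2967 − 5520)/[( 5520 + 2967)/2] = -2553/4243.5 = -0.601626…
%ΔIncome = (24160 − 32690)/[( 32690 + 24160)/2] = -8530/28425 = -0.300087…
E_income = (-2553/4243.5) / (-8530/28425) = 2.0048…
E_income > 1 ⇒ normal good, luxury.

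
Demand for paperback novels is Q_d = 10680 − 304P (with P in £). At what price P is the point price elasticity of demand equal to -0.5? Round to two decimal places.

11.71

Ed = −304P/(10680 − 304P). Set this equal to -0.5:
304P = 0.5·(10680 − 304P) ⇒ 304P(1 + 0.5) = 0.5·10680
P = 0.5·10680 / (304·1.5) = 11.7105…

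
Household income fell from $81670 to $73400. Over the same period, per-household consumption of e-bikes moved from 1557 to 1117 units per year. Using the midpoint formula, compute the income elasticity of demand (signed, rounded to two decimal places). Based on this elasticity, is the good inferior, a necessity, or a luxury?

%ΔQ = (1117 − 1557)/[( 1557 + 1117)/2] = -440/1337 = -0.329094…
%ΔIncome = (73400 − 81670)/[( 81670 + 73400)/2] = -8270/77535 = -0.106661…
E_income = (-440/1337) / (-8270/77535) = 3.0854…
E_income > 1 ⇒ normal good, luxury.

3.09; luxury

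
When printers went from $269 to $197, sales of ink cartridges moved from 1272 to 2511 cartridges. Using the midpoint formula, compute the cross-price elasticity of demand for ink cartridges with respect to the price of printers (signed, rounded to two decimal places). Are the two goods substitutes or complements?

%ΔQ_{ink cartridges} = (2511 − 1272)/avg = 1239/1891.5 = 0.655035…
%ΔP_{printers} = (197 − 269)/avg = -72/233 = -0.309012…
E_cross = (1239/1891.5) / (-72/233) = -2.1197…
E_cross < 0 ⇒ the goods are complements.

-2.12; complements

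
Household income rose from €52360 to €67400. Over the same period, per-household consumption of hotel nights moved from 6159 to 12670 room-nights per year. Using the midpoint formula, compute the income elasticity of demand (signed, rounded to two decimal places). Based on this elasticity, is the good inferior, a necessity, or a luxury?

%ΔQ = (12670 − 6159)/[( 6159 + 12670)/2] = 6511/9414.5 = 0.691592…
%ΔIncome = (67400 − 52360)/[( 52360 + 67400)/2] = 15040/59880 = 0.251169…
E_income = (6511/9414.5) / (15040/59880) = 2.7534…
E_income > 1 ⇒ normal good, luxury.

2.75; luxury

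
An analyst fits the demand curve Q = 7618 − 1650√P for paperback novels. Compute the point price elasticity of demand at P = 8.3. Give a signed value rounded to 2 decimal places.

-0.83

dQ/dP = −1650/(2√P) = -286.362. At P = 8.3, Q = 2864.4.
Ed = (dQ/dP)·(P/Q) = (-286.362) × (8.3/2864.4) = -0.8297…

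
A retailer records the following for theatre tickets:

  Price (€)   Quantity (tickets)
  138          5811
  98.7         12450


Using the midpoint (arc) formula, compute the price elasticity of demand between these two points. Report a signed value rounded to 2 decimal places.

%ΔQ = (12450 − 5811) / [(5811 + 12450)/2] = 6639/9130.5 = 0.727123…
%ΔP = (98.7 − 138) / [(138 + 98.7)/2] = -39.3/118.35 = -0.332065…
Arc Ed = %ΔQ / %ΔP = (6639/9130.5) / (-39.3/118.35) = -2.1896…

-2.19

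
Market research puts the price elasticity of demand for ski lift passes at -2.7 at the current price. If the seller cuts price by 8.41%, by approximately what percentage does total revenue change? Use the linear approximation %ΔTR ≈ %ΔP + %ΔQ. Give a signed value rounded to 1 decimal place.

+14.3%

%ΔQ ≈ Ed × %ΔP = (-2.7) × (-8.41%) = +22.7070%
%ΔTR ≈ %ΔP + %ΔQ = (-8.41%) + (+22.7070%) = +14.2970%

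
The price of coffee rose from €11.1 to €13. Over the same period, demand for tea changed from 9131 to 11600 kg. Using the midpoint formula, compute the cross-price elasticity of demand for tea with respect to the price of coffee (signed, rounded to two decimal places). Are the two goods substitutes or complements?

%ΔQ_{tea} = (11600 − 9131)/avg = 2469/10365.5 = 0.238194…
%ΔP_{coffee} = (13 − 11.1)/avg = 1.9/12.05 = 0.157676…
E_cross = (2469/10365.5) / (1.9/12.05) = 1.5106…
E_cross > 0 ⇒ the goods are substitutes.

1.51; substitutes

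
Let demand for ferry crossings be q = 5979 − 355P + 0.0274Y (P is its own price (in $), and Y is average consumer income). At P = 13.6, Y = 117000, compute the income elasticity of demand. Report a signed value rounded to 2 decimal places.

At the given values, q = 5979 − 355(13.6) + 0.0274(117000) = 4356.8.
∂q/∂Y = 0.0274.
E = (0.0274) × (117000/4356.8) = 0.7358…

0.74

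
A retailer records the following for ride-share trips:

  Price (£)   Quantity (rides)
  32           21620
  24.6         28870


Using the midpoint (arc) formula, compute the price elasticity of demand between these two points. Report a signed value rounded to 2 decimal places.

%ΔQ = (28870 − 21620) / [(21620 + 28870)/2] = 7250/25245 = 0.287185…
%ΔP = (24.6 − 32) / [(32 + 24.6)/2] = -7.4/28.3 = -0.261484…
Arc Ed = %ΔQ / %ΔP = (7250/25245) / (-7.4/28.3) = -1.0982…

-1.10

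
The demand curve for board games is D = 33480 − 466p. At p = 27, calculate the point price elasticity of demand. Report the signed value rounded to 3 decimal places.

dD/dp = −466. At p = 27, D = 33480 − 466(27) = 20898.
Ed = (dD/dp)·(p/D) = −466 × (27/20898) = -0.60206…

-0.602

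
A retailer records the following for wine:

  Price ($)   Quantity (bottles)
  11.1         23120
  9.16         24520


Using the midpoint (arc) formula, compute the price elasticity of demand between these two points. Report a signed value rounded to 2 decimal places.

-0.31

%ΔQ = (24520 − 23120) / [(23120 + 24520)/2] = 1400/23820 = 0.058774…
%ΔP = (9.16 − 11.1) / [(11.1 + 9.16)/2] = -1.94/10.13 = -0.191510…
Arc Ed = %ΔQ / %ΔP = (1400/23820) / (-1.94/10.13) = -0.3068…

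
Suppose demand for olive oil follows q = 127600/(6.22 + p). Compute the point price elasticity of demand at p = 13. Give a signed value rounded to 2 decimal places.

-0.68

dq/dp = −127600/(6.22 + p)² = -345.417. At p = 13, q = 6638.92.
Ed = (dq/dp)·(p/q) = (-345.417) × (13/6638.92) = -0.6763…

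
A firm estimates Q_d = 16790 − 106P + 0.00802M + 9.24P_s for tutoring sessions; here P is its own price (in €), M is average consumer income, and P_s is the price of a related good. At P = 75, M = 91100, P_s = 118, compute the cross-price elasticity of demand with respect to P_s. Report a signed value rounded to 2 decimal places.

0.10

At the given values, Q_d = 16790 − 106(75) + 0.00802(91100) + 9.24(118) = 10660.942.
∂Q_d/∂P_s = 9.24.
E = (9.24) × (118/10660.942) = 0.1022…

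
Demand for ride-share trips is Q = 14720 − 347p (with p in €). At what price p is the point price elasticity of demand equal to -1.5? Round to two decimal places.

Ed = −347p/(14720 − 347p). Set this equal to -1.5:
347p = 1.5·(14720 − 347p) ⇒ 347p(1 + 1.5) = 1.5·14720
p = 1.5·14720 / (347·2.5) = 25.4524…

25.45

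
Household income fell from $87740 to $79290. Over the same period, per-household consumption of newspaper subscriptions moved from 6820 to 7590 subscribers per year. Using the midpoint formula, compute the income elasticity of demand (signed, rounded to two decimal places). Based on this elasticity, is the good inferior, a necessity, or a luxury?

%ΔQ = (7590 − 6820)/[( 6820 + 7590)/2] = 770/7205 = 0.106870…
%ΔIncome = (79290 − 87740)/[( 87740 + 79290)/2] = -8450/83515 = -0.101179…
E_income = (770/7205) / (-8450/83515) = -1.0562…
E_income < 0 ⇒ inferior good.

-1.06; inferior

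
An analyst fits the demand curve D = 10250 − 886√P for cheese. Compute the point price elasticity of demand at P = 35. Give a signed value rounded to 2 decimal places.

-0.52

dD/dP = −886/(2√P) = -74.8807. At P = 35, D = 5008.35.
Ed = (dD/dP)·(P/D) = (-74.8807) × (35/5008.35) = -0.5232…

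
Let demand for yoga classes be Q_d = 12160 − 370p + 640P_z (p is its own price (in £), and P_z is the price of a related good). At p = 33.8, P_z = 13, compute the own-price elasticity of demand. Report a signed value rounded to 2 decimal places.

-1.57

At the given values, Q_d = 12160 − 370(33.8) + 640(13) = 7974.
∂Q_d/∂p = −370.
E = (-370) × (33.8/7974) = -1.5683…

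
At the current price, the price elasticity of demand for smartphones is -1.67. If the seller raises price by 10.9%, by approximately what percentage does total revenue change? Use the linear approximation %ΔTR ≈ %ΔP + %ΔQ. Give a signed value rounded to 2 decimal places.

-7.30%

%ΔQ ≈ Ed × %ΔP = (-1.67) × (+10.9%) = -18.2030%
%ΔTR ≈ %ΔP + %ΔQ = (+10.9%) + (-18.2030%) = -7.3030%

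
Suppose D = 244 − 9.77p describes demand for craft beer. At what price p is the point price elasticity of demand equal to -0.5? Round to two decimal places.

Ed = −9.77p/(244 − 9.77p). Set this equal to -0.5:
9.77p = 0.5·(244 − 9.77p) ⇒ 9.77p(1 + 0.5) = 0.5·244
p = 0.5·244 / (9.77·1.5) = 8.3248…

8.32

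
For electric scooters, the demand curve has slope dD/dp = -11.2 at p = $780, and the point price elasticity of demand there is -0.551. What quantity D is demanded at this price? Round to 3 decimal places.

Ed = (dD/dp)·(p/D) ⇒ D = (dD/dp)·p/Ed = (-11.2)·780/(-0.551) = 15854.80943…

15854.809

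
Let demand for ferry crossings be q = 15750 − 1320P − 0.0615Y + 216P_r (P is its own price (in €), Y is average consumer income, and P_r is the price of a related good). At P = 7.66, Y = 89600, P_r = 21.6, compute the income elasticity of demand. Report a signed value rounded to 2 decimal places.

-1.15

At the given values, q = 15750 − 1320(7.66) − 0.0615(89600) + 216(21.6) = 4794.
∂q/∂Y = -0.0615.
E = (-0.0615) × (89600/4794) = -1.1494…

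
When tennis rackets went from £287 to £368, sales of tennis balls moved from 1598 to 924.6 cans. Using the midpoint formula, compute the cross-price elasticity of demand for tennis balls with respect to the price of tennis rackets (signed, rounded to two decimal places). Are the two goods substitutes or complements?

%ΔQ_{tennis balls} = (924.6 − 1598)/avg = -673.4/1261.3 = -0.533893…
%ΔP_{tennis rackets} = (368 − 287)/avg = 81/327.5 = 0.247328…
E_cross = (-673.4/1261.3) / (81/327.5) = -2.1586…
E_cross < 0 ⇒ the goods are complements.

-2.16; complements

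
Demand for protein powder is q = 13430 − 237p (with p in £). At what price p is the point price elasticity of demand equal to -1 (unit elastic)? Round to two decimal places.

Ed = −237p/(13430 − 237p). Set this equal to -1:
237p = 1·(13430 − 237p) ⇒ 237p(1 + 1) = 1·13430
p = 1·13430 / (237·2) = 28.3333…

28.33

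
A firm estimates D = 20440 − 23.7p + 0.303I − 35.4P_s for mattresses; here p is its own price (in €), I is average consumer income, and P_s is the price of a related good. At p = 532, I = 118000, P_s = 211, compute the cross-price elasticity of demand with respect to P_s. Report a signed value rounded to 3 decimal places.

At the given values, D = 20440 − 23.7(532) + 0.303(118000) − 35.4(211) = 36116.2.
∂D/∂P_s = -35.4.
E = (-35.4) × (211/36116.2) = -0.20681…

-0.207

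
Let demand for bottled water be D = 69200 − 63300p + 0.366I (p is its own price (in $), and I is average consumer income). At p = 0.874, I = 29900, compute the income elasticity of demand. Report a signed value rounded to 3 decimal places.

0.441

At the given values, D = 69200 − 63300(0.874) + 0.366(29900) = 24819.2.
∂D/∂I = 0.366.
E = (0.366) × (29900/24819.2) = 0.44092…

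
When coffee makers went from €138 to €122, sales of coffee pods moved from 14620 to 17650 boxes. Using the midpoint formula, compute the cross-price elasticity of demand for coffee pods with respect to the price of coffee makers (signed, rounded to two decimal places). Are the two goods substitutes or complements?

%ΔQ_{coffee pods} = (17650 − 14620)/avg = 3030/16135 = 0.187790…
%ΔP_{coffee makers} = (122 − 138)/avg = -16/130 = -0.123076…
E_cross = (3030/16135) / (-16/130) = -1.5257…
E_cross < 0 ⇒ the goods are complements.

-1.53; complements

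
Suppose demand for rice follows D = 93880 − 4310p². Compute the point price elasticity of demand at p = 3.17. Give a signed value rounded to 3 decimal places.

-1.713

dD/dp = −2·4310·p = -27325.4. At p = 3.17, D = 50569.241.
Ed = (dD/dp)·(p/D) = (-27325.4) × (3.17/50569.241) = -1.71292…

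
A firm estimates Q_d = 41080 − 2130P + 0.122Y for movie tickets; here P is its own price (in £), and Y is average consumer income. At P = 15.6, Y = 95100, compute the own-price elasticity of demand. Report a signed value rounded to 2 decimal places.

At the given values, Q_d = 41080 − 2130(15.6) + 0.122(95100) = 19454.2.
∂Q_d/∂P = −2130.
E = (-2130) × (15.6/19454.2) = -1.7080…

-1.71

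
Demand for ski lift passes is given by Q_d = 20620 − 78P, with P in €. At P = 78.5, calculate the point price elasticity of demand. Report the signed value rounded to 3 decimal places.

-0.422

dQ_d/dP = −78. At P = 78.5, Q_d = 20620 − 78(78.5) = 14497.
Ed = (dQ_d/dP)·(P/Q_d) = −78 × (78.5/14497) = -0.42236…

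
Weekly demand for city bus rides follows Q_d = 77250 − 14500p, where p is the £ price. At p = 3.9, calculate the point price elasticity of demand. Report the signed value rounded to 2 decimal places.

-2.73

dQ_d/dp = −14500. At p = 3.9, Q_d = 77250 − 14500(3.9) = 20700.
Ed = (dQ_d/dp)·(p/Q_d) = −14500 × (3.9/20700) = -2.7318…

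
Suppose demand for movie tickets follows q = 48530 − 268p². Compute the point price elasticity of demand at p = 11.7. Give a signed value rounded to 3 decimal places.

-6.195

dq/dp = −2·268·p = -6271.2. At p = 11.7, q = 11843.48.
Ed = (dq/dp)·(p/q) = (-6271.2) × (11.7/11843.48) = -6.19522…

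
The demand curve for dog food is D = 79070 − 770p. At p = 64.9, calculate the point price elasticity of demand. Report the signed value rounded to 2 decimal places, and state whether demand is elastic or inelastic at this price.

-1.72; elastic

dD/dp = −770. At p = 64.9, D = 79070 − 770(64.9) = 29097.
Ed = (dD/dp)·(p/D) = −770 × (64.9/29097) = -1.7174…
|Ed| = 1.72 > 1, so demand is elastic.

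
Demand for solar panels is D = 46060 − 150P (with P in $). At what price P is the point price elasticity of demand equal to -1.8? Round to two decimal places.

197.40

Ed = −150P/(46060 − 150P). Set this equal to -1.8:
150P = 1.8·(46060 − 150P) ⇒ 150P(1 + 1.8) = 1.8·46060
P = 1.8·46060 / (150·2.8) = 197.4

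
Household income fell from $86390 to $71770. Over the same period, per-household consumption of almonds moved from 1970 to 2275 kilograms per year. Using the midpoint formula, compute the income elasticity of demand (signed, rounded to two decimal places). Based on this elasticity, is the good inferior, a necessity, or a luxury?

%ΔQ = (2275 − 1970)/[( 1970 + 2275)/2] = 305/2122.5 = 0.143698…
%ΔIncome = (71770 − 86390)/[( 86390 + 71770)/2] = -14620/79080 = -0.184876…
E_income = (305/2122.5) / (-14620/79080) = -0.7772…
E_income < 0 ⇒ inferior good.

-0.78; inferior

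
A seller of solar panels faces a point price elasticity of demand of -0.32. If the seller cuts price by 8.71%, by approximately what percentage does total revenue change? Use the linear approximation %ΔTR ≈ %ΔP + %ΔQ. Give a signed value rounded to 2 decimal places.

%ΔQ ≈ Ed × %ΔP = (-0.32) × (-8.71%) = +2.7872%
%ΔTR ≈ %ΔP + %ΔQ = (-8.71%) + (+2.7872%) = -5.9228%

-5.92%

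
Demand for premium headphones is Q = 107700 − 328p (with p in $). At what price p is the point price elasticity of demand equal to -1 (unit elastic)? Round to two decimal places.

Ed = −328p/(107700 − 328p). Set this equal to -1:
328p = 1·(107700 − 328p) ⇒ 328p(1 + 1) = 1·107700
p = 1·107700 / (328·2) = 164.1768…

164.18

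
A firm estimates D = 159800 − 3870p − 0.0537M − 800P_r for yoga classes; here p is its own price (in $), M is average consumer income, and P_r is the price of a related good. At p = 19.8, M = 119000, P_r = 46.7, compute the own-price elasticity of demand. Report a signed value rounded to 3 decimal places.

At the given values, D = 159800 − 3870(19.8) − 0.0537(119000) − 800(46.7) = 39423.7.
∂D/∂p = −3870.
E = (-3870) × (19.8/39423.7) = -1.94365…

-1.944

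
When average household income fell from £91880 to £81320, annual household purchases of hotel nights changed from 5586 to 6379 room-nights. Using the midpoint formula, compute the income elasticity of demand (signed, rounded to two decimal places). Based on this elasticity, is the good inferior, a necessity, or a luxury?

-1.09; inferior

%ΔQ = (6379 − 5586)/[( 5586 + 6379)/2] = 793/5982.5 = 0.132553…
%ΔIncome = (81320 − 91880)/[( 91880 + 81320)/2] = -10560/86600 = -0.121939…
E_income = (793/5982.5) / (-10560/86600) = -1.0870…
E_income < 0 ⇒ inferior good.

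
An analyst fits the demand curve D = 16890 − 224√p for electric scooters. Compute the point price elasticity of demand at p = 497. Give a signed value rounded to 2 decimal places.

dD/dp = −224/(2√p) = -5.02389. At p = 497, D = 11896.3.
Ed = (dD/dp)·(p/D) = (-5.02389) × (497/11896.3) = -0.2098…

-0.21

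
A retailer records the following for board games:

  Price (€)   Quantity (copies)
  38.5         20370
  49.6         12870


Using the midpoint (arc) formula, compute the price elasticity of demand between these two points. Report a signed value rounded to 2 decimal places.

%ΔQ = (12870 − 20370) / [(20370 + 12870)/2] = -7500/16620 = -0.451263…
%ΔP = (49.6 − 38.5) / [(38.5 + 49.6)/2] = 11.1/44.05 = 0.251986…
Arc Ed = %ΔQ / %ΔP = (-7500/16620) / (11.1/44.05) = -1.7908…

-1.79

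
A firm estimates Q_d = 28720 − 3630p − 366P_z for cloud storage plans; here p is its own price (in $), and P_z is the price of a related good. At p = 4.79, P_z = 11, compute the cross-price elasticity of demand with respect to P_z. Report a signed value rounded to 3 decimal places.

At the given values, Q_d = 28720 − 3630(4.79) − 366(11) = 7306.3.
∂Q_d/∂P_z = -366.
E = (-366) × (11/7306.3) = -0.55103…

-0.551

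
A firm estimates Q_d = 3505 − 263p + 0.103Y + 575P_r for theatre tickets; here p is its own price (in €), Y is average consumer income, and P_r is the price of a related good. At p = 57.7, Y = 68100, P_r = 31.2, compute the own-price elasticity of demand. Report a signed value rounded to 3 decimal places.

At the given values, Q_d = 3505 − 263(57.7) + 0.103(68100) + 575(31.2) = 13284.2.
∂Q_d/∂p = −263.
E = (-263) × (57.7/13284.2) = -1.14234…

-1.142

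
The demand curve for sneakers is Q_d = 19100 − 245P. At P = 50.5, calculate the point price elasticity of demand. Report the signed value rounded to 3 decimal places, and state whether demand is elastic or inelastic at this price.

dQ_d/dP = −245. At P = 50.5, Q_d = 19100 − 245(50.5) = 6727.5.
Ed = (dQ_d/dP)·(P/Q_d) = −245 × (50.5/6727.5) = -1.83909…
|Ed| = 1.839 > 1, so demand is elastic.

-1.839; elastic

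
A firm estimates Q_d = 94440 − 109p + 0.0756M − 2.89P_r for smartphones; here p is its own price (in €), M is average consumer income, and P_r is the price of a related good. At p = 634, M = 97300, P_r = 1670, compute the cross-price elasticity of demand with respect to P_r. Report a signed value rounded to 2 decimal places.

-0.17

At the given values, Q_d = 94440 − 109(634) + 0.0756(97300) − 2.89(1670) = 27863.58.
∂Q_d/∂P_r = -2.89.
E = (-2.89) × (1670/27863.58) = -0.1732…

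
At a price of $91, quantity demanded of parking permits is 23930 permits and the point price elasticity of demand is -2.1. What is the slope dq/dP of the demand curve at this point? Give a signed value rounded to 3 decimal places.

Ed = (dq/dP)·(P/q) ⇒ dq/dP = Ed·q/P = (-2.1)·23930/91 = -552.23076…

-552.231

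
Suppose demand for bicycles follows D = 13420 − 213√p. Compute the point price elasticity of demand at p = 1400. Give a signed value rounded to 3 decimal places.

-0.731

dD/dp = −213/(2√p) = -2.84633. At p = 1400, D = 5450.27.
Ed = (dD/dp)·(p/D) = (-2.84633) × (1400/5450.27) = -0.73113…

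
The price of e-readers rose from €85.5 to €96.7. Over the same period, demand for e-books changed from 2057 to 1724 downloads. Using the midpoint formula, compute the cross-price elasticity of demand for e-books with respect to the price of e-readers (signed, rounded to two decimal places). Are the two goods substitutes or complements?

%ΔQ_{e-books} = (1724 − 2057)/avg = -333/1890.5 = -0.176143…
%ΔP_{e-readers} = (96.7 − 85.5)/avg = 11.2/91.1 = 0.122941…
E_cross = (-333/1890.5) / (11.2/91.1) = -1.4327…
E_cross < 0 ⇒ the goods are complements.

-1.43; complements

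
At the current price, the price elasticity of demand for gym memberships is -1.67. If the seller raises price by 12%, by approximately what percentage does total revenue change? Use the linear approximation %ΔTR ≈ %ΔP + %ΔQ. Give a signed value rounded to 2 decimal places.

-8.04%

%ΔQ ≈ Ed × %ΔP = (-1.67) × (+12%) = -20.0400%
%ΔTR ≈ %ΔP + %ΔQ = (+12%) + (-20.0400%) = -8.0400%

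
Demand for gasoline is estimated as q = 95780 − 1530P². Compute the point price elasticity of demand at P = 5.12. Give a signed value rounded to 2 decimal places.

-1.44

dq/dP = −2·1530·P = -15667.2. At P = 5.12, q = 55671.968.
Ed = (dq/dP)·(P/q) = (-15667.2) × (5.12/55671.968) = -1.4408…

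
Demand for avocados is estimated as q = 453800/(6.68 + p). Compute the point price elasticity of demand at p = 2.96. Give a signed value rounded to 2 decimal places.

-0.31

dq/dp = −453800/(6.68 + p)² = -4883.27. At p = 2.96, q = 47074.7.
Ed = (dq/dp)·(p/q) = (-4883.27) × (2.96/47074.7) = -0.3070…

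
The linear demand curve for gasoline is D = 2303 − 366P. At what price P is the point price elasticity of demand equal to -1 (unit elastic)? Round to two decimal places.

Ed = −366P/(2303 − 366P). Set this equal to -1:
366P = 1·(2303 − 366P) ⇒ 366P(1 + 1) = 1·2303
P = 1·2303 / (366·2) = 3.1461…

3.15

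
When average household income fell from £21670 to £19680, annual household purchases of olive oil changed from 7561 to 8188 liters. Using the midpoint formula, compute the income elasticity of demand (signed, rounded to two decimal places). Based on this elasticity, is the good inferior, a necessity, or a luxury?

%ΔQ = (8188 − 7561)/[( 7561 + 8188)/2] = 627/7874.5 = 0.079624…
%ΔIncome = (19680 − 21670)/[( 21670 + 19680)/2] = -1990/20675 = -0.096251…
E_income = (627/7874.5) / (-1990/20675) = -0.8272…
E_income < 0 ⇒ inferior good.

-0.83; inferior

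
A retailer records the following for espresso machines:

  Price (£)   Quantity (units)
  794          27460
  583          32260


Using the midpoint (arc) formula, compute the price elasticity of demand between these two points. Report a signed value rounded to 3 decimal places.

%ΔQ = (32260 − 27460) / [(27460 + 32260)/2] = 4800/29860 = 0.160750…
%ΔP = (583 − 794) / [(794 + 583)/2] = -211/688.5 = -0.306463…
Arc Ed = %ΔQ / %ΔP = (4800/29860) / (-211/688.5) = -0.52453…

-0.525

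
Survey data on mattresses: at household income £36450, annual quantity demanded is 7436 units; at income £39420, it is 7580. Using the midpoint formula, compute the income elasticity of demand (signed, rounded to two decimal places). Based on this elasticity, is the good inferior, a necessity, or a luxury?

%ΔQ = (7580 − 7436)/[( 7436 + 7580)/2] = 144/7508 = 0.019179…
%ΔIncome = (39420 − 36450)/[( 36450 + 39420)/2] = 2970/37935 = 0.078291…
E_income = (144/7508) / (2970/37935) = 0.2449…
0 < E_income < 1 ⇒ normal good, necessity.

0.24; necessity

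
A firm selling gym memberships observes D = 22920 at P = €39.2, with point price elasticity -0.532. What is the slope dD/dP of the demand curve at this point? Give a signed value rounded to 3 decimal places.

Ed = (dD/dP)·(P/D) ⇒ dD/dP = Ed·D/P = (-0.532)·22920/39.2 = -311.05714…

-311.057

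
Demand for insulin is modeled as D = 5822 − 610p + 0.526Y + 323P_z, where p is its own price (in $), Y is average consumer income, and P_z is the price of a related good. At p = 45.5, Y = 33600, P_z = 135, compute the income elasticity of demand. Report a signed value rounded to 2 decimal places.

At the given values, D = 5822 − 610(45.5) + 0.526(33600) + 323(135) = 39345.6.
∂D/∂Y = 0.526.
E = (0.526) × (33600/39345.6) = 0.4491…

0.45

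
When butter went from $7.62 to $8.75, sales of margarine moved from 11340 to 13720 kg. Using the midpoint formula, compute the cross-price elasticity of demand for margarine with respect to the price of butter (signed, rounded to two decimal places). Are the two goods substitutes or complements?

%ΔQ_{margarine} = (13720 − 11340)/avg = 2380/12530 = 0.189944…
%ΔP_{butter} = (8.75 − 7.62)/avg = 1.13/8.185 = 0.138057…
E_cross = (2380/12530) / (1.13/8.185) = 1.3758…
E_cross > 0 ⇒ the goods are substitutes.

1.38; substitutes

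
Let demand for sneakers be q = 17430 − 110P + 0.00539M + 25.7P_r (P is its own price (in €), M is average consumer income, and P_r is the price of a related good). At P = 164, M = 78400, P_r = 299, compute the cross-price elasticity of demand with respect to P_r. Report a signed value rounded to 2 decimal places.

At the given values, q = 17430 − 110(164) + 0.00539(78400) + 25.7(299) = 7496.876.
∂q/∂P_r = 25.7.
E = (25.7) × (299/7496.876) = 1.0250…

1.03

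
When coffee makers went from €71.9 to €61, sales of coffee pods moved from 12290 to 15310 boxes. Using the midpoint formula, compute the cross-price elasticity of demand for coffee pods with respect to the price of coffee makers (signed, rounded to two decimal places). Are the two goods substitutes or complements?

-1.33; complements

%ΔQ_{coffee pods} = (15310 − 12290)/avg = 3020/13800 = 0.218840…
%ΔP_{coffee makers} = (61 − 71.9)/avg = -10.9/66.45 = -0.164033…
E_cross = (3020/13800) / (-10.9/66.45) = -1.3341…
E_cross < 0 ⇒ the goods are complements.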